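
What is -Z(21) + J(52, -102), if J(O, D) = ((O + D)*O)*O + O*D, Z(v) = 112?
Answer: -140616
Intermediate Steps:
J(O, D) = D*O + O²*(D + O) (J(O, D) = ((D + O)*O)*O + D*O = (O*(D + O))*O + D*O = O²*(D + O) + D*O = D*O + O²*(D + O))
-Z(21) + J(52, -102) = -1*112 + 52*(-102 + 52² - 102*52) = -112 + 52*(-102 + 2704 - 5304) = -112 + 52*(-2702) = -112 - 140504 = -140616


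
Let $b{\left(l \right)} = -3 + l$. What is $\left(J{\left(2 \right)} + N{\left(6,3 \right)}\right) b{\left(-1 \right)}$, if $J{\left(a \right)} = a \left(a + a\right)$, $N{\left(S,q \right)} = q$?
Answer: $-44$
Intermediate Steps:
$J{\left(a \right)} = 2 a^{2}$ ($J{\left(a \right)} = a 2 a = 2 a^{2}$)
$\left(J{\left(2 \right)} + N{\left(6,3 \right)}\right) b{\left(-1 \right)} = \left(2 \cdot 2^{2} + 3\right) \left(-3 - 1\right) = \left(2 \cdot 4 + 3\right) \left(-4\right) = \left(8 + 3\right) \left(-4\right) = 11 \left(-4\right) = -44$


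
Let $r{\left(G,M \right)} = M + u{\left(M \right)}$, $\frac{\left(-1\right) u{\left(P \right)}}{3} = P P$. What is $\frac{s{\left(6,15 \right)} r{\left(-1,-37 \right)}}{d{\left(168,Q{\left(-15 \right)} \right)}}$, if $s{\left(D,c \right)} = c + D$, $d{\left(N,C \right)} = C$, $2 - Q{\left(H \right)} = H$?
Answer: $- \frac{87024}{17} \approx -5119.1$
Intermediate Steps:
$Q{\left(H \right)} = 2 - H$
$u{\left(P \right)} = - 3 P^{2}$ ($u{\left(P \right)} = - 3 P P = - 3 P^{2}$)
$r{\left(G,M \right)} = M - 3 M^{2}$
$s{\left(D,c \right)} = D + c$
$\frac{s{\left(6,15 \right)} r{\left(-1,-37 \right)}}{d{\left(168,Q{\left(-15 \right)} \right)}} = \frac{\left(6 + 15\right) \left(- 37 \left(1 - -111\right)\right)}{2 - -15} = \frac{21 \left(- 37 \left(1 + 111\right)\right)}{2 + 15} = \frac{21 \left(\left(-37\right) 112\right)}{17} = 21 \left(-4144\right) \frac{1}{17} = \left(-87024\right) \frac{1}{17} = - \frac{87024}{17}$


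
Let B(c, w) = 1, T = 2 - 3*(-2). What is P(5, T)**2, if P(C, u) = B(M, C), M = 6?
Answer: 1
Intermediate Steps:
T = 8 (T = 2 + 6 = 8)
P(C, u) = 1
P(5, T)**2 = 1**2 = 1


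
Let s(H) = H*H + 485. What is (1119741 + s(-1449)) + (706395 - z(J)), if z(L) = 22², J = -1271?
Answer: 3925738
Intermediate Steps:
z(L) = 484
s(H) = 485 + H² (s(H) = H² + 485 = 485 + H²)
(1119741 + s(-1449)) + (706395 - z(J)) = (1119741 + (485 + (-1449)²)) + (706395 - 1*484) = (1119741 + (485 + 2099601)) + (706395 - 484) = (1119741 + 2100086) + 705911 = 3219827 + 705911 = 3925738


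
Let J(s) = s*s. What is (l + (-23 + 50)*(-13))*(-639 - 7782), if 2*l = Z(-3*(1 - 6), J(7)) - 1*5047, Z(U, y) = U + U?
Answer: 48159699/2 ≈ 2.4080e+7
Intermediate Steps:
J(s) = s**2
Z(U, y) = 2*U
l = -5017/2 (l = (2*(-3*(1 - 6)) - 1*5047)/2 = (2*(-3*(-5)) - 5047)/2 = (2*15 - 5047)/2 = (30 - 5047)/2 = (1/2)*(-5017) = -5017/2 ≈ -2508.5)
(l + (-23 + 50)*(-13))*(-639 - 7782) = (-5017/2 + (-23 + 50)*(-13))*(-639 - 7782) = (-5017/2 + 27*(-13))*(-8421) = (-5017/2 - 351)*(-8421) = -5719/2*(-8421) = 48159699/2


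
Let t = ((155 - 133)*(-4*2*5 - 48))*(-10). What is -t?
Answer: -19360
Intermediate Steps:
t = 19360 (t = (22*(-8*5 - 48))*(-10) = (22*(-40 - 48))*(-10) = (22*(-88))*(-10) = -1936*(-10) = 19360)
-t = -1*19360 = -19360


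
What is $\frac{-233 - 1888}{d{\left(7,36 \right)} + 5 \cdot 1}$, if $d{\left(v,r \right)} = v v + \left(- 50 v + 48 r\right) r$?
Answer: $- \frac{707}{16554} \approx -0.042709$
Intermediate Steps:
$d{\left(v,r \right)} = v^{2} + r \left(- 50 v + 48 r\right)$
$\frac{-233 - 1888}{d{\left(7,36 \right)} + 5 \cdot 1} = \frac{-233 - 1888}{\left(7^{2} + 48 \cdot 36^{2} - 1800 \cdot 7\right) + 5 \cdot 1} = - \frac{2121}{\left(49 + 48 \cdot 1296 - 12600\right) + 5} = - \frac{2121}{\left(49 + 62208 - 12600\right) + 5} = - \frac{2121}{49657 + 5} = - \frac{2121}{49662} = \left(-2121\right) \frac{1}{49662} = - \frac{707}{16554}$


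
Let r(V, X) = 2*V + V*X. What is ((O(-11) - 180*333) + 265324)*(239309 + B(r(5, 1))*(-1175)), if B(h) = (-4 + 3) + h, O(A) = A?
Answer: 45769221407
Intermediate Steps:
B(h) = -1 + h
((O(-11) - 180*333) + 265324)*(239309 + B(r(5, 1))*(-1175)) = ((-11 - 180*333) + 265324)*(239309 + (-1 + 5*(2 + 1))*(-1175)) = ((-11 - 59940) + 265324)*(239309 + (-1 + 5*3)*(-1175)) = (-59951 + 265324)*(239309 + (-1 + 15)*(-1175)) = 205373*(239309 + 14*(-1175)) = 205373*(239309 - 16450) = 205373*222859 = 45769221407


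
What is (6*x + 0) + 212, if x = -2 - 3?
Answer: 182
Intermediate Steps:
x = -5
(6*x + 0) + 212 = (6*(-5) + 0) + 212 = (-30 + 0) + 212 = -30 + 212 = 182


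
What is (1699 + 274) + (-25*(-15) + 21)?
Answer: 2369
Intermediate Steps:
(1699 + 274) + (-25*(-15) + 21) = 1973 + (375 + 21) = 1973 + 396 = 2369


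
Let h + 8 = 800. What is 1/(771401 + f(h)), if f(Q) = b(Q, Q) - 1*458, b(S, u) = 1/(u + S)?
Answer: 1584/1221173713 ≈ 1.2971e-6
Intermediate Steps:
h = 792 (h = -8 + 800 = 792)
b(S, u) = 1/(S + u)
f(Q) = -458 + 1/(2*Q) (f(Q) = 1/(Q + Q) - 1*458 = 1/(2*Q) - 458 = -458 + 1/(2*Q))
1/(771401 + f(h)) = 1/(771401 + (-458 + (½)/792)) = 1/(771401 + (-458 + (½)*(1/792))) = 1/(771401 + (-458 + 1/1584)) = 1/(771401 - 725471/1584) = 1/(1221173713/1584) = 1584/1221173713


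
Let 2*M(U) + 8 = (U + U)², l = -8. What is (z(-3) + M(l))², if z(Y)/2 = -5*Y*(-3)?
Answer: 1156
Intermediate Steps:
z(Y) = 30*Y (z(Y) = 2*(-5*Y*(-3)) = 2*(15*Y) = 30*Y)
M(U) = -4 + 2*U² (M(U) = -4 + (U + U)²/2 = -4 + (2*U)²/2 = -4 + (4*U²)/2 = -4 + 2*U²)
(z(-3) + M(l))² = (30*(-3) + (-4 + 2*(-8)²))² = (-90 + (-4 + 2*64))² = (-90 + (-4 + 128))² = (-90 + 124)² = 34² = 1156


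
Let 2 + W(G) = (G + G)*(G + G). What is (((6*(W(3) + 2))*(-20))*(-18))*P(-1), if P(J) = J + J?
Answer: -155520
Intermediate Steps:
W(G) = -2 + 4*G² (W(G) = -2 + (G + G)*(G + G) = -2 + (2*G)*(2*G) = -2 + 4*G²)
P(J) = 2*J
(((6*(W(3) + 2))*(-20))*(-18))*P(-1) = (((6*((-2 + 4*3²) + 2))*(-20))*(-18))*(2*(-1)) = (((6*((-2 + 4*9) + 2))*(-20))*(-18))*(-2) = (((6*((-2 + 36) + 2))*(-20))*(-18))*(-2) = (((6*(34 + 2))*(-20))*(-18))*(-2) = (((6*36)*(-20))*(-18))*(-2) = ((216*(-20))*(-18))*(-2) = -4320*(-18)*(-2) = 77760*(-2) = -155520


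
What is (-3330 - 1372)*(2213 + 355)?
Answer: -12074736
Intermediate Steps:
(-3330 - 1372)*(2213 + 355) = -4702*2568 = -12074736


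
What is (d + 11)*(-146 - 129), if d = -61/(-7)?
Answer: -37950/7 ≈ -5421.4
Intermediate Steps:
d = 61/7 (d = -61*(-1/7) = 61/7 ≈ 8.7143)
(d + 11)*(-146 - 129) = (61/7 + 11)*(-146 - 129) = (138/7)*(-275) = -37950/7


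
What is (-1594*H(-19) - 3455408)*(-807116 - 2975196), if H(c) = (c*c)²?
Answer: 798775434493584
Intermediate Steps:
H(c) = c⁴ (H(c) = (c²)² = c⁴)
(-1594*H(-19) - 3455408)*(-807116 - 2975196) = (-1594*(-19)⁴ - 3455408)*(-807116 - 2975196) = (-1594*130321 - 3455408)*(-3782312) = (-207731674 - 3455408)*(-3782312) = -211187082*(-3782312) = 798775434493584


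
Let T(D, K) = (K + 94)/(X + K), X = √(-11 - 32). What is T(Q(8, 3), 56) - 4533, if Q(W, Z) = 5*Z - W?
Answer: 3*(-1511*√43 + 84566*I)/(√43 - 56*I) ≈ -4530.4 - 0.30941*I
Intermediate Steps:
X = I*√43 (X = √(-43) = I*√43 ≈ 6.5574*I)
Q(W, Z) = -W + 5*Z
T(D, K) = (94 + K)/(K + I*√43) (T(D, K) = (K + 94)/(I*√43 + K) = (94 + K)/(K + I*√43))
T(Q(8, 3), 56) - 4533 = (94 + 56)/(56 + I*√43) - 4533 = 150/(56 + I*√43) - 4533 = -4533 + 150/(56 + I*√43)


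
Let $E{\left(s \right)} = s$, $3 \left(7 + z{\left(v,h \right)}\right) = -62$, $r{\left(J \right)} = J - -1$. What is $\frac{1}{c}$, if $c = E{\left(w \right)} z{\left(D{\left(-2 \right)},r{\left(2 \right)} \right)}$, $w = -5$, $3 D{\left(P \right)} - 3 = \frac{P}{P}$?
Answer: $\frac{3}{415} \approx 0.0072289$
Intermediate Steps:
$D{\left(P \right)} = \frac{4}{3}$ ($D{\left(P \right)} = 1 + \frac{P \frac{1}{P}}{3} = 1 + \frac{1}{3} \cdot 1 = 1 + \frac{1}{3} = \frac{4}{3}$)
$r{\left(J \right)} = 1 + J$ ($r{\left(J \right)} = J + 1 = 1 + J$)
$z{\left(v,h \right)} = - \frac{83}{3}$ ($z{\left(v,h \right)} = -7 + \frac{1}{3} \left(-62\right) = -7 - \frac{62}{3} = - \frac{83}{3}$)
$c = \frac{415}{3}$ ($c = \left(-5\right) \left(- \frac{83}{3}\right) = \frac{415}{3} \approx 138.33$)
$\frac{1}{c} = \frac{1}{\frac{415}{3}} = \frac{3}{415}$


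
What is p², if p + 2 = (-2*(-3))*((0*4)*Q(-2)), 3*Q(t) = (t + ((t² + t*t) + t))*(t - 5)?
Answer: 4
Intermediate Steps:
Q(t) = (-5 + t)*(2*t + 2*t²)/3 (Q(t) = ((t + ((t² + t*t) + t))*(t - 5))/3 = ((t + ((t² + t²) + t))*(-5 + t))/3 = ((t + (2*t² + t))*(-5 + t))/3 = ((t + (t + 2*t²))*(-5 + t))/3 = ((2*t + 2*t²)*(-5 + t))/3 = ((-5 + t)*(2*t + 2*t²))/3 = (-5 + t)*(2*t + 2*t²)/3)
p = -2 (p = -2 + (-2*(-3))*((0*4)*((⅔)*(-2)*(-5 + (-2)² - 4*(-2)))) = -2 + 6*(0*((⅔)*(-2)*(-5 + 4 + 8))) = -2 + 6*(0*((⅔)*(-2)*7)) = -2 + 6*(0*(-28/3)) = -2 + 6*0 = -2 + 0 = -2)
p² = (-2)² = 4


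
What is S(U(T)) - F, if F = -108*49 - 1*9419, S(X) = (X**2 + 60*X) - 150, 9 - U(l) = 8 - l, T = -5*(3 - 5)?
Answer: 15342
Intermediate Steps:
T = 10 (T = -5*(-2) = 10)
U(l) = 1 + l (U(l) = 9 - (8 - l) = 9 + (-8 + l) = 1 + l)
S(X) = -150 + X**2 + 60*X
F = -14711 (F = -5292 - 9419 = -14711)
S(U(T)) - F = (-150 + (1 + 10)**2 + 60*(1 + 10)) - 1*(-14711) = (-150 + 11**2 + 60*11) + 14711 = (-150 + 121 + 660) + 14711 = 631 + 14711 = 15342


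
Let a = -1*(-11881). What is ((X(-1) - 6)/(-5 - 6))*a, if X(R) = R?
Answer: 83167/11 ≈ 7560.6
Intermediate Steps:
a = 11881
((X(-1) - 6)/(-5 - 6))*a = ((-1 - 6)/(-5 - 6))*11881 = -7/(-11)*11881 = -7*(-1/11)*11881 = (7/11)*11881 = 83167/11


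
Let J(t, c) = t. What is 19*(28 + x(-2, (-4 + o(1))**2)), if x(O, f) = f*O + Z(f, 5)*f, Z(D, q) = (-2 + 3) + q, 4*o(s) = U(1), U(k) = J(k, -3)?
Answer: 6403/4 ≈ 1600.8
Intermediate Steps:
U(k) = k
o(s) = 1/4 (o(s) = (1/4)*1 = 1/4)
Z(D, q) = 1 + q
x(O, f) = 6*f + O*f (x(O, f) = f*O + (1 + 5)*f = O*f + 6*f = 6*f + O*f)
19*(28 + x(-2, (-4 + o(1))**2)) = 19*(28 + (-4 + 1/4)**2*(6 - 2)) = 19*(28 + (-15/4)**2*4) = 19*(28 + (225/16)*4) = 19*(28 + 225/4) = 19*(337/4) = 6403/4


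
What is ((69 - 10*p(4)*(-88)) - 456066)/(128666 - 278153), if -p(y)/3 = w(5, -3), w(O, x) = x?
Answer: 149359/49829 ≈ 2.9974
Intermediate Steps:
p(y) = 9 (p(y) = -3*(-3) = 9)
((69 - 10*p(4)*(-88)) - 456066)/(128666 - 278153) = ((69 - 10*9*(-88)) - 456066)/(128666 - 278153) = ((69 - 90*(-88)) - 456066)/(-149487) = ((69 + 7920) - 456066)*(-1/149487) = (7989 - 456066)*(-1/149487) = -448077*(-1/149487) = 149359/49829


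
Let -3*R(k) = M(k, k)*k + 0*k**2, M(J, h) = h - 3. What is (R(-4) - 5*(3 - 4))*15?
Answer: -65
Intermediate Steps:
M(J, h) = -3 + h
R(k) = -k*(-3 + k)/3 (R(k) = -((-3 + k)*k + 0*k**2)/3 = -(k*(-3 + k) + 0)/3 = -k*(-3 + k)/3)
(R(-4) - 5*(3 - 4))*15 = ((1/3)*(-4)*(3 - 1*(-4)) - 5*(3 - 4))*15 = ((1/3)*(-4)*(3 + 4) - 5*(-1))*15 = ((1/3)*(-4)*7 + 5)*15 = (-28/3 + 5)*15 = -13/3*15 = -65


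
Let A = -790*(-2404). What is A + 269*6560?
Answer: 3663800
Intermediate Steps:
A = 1899160
A + 269*6560 = 1899160 + 269*6560 = 1899160 + 1764640 = 3663800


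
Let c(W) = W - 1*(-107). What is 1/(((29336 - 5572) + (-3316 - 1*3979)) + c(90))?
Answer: 1/16666 ≈ 6.0002e-5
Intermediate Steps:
c(W) = 107 + W (c(W) = W + 107 = 107 + W)
1/(((29336 - 5572) + (-3316 - 1*3979)) + c(90)) = 1/(((29336 - 5572) + (-3316 - 1*3979)) + (107 + 90)) = 1/((23764 + (-3316 - 3979)) + 197) = 1/((23764 - 7295) + 197) = 1/(16469 + 197) = 1/16666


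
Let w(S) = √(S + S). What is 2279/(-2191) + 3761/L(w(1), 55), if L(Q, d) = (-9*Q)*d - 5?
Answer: -215113044/214728955 - 372339*√2/98005 ≈ -6.3746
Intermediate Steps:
w(S) = √2*√S (w(S) = √(2*S) = √2*√S)
L(Q, d) = -5 - 9*Q*d (L(Q, d) = -9*Q*d - 5 = -5 - 9*Q*d)
2279/(-2191) + 3761/L(w(1), 55) = 2279/(-2191) + 3761/(-5 - 9*√2*√1*55) = 2279*(-1/2191) + 3761/(-5 - 9*√2*1*55) = -2279/2191 + 3761/(-5 - 9*√2*55) = -2279/2191 + 3761/(-5 - 495*√2)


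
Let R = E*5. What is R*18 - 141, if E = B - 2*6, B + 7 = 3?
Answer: -1581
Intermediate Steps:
B = -4 (B = -7 + 3 = -4)
E = -16 (E = -4 - 2*6 = -4 - 1*12 = -4 - 12 = -16)
R = -80 (R = -16*5 = -80)
R*18 - 141 = -80*18 - 141 = -1440 - 141 = -1581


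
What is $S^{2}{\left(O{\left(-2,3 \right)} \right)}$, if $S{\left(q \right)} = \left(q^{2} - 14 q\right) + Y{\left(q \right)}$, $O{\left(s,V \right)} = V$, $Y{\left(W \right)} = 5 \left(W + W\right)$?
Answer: $9$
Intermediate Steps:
$Y{\left(W \right)} = 10 W$ ($Y{\left(W \right)} = 5 \cdot 2 W = 10 W$)
$S{\left(q \right)} = q^{2} - 4 q$ ($S{\left(q \right)} = \left(q^{2} - 14 q\right) + 10 q = q^{2} - 4 q$)
$S^{2}{\left(O{\left(-2,3 \right)} \right)} = \left(3 \left(-4 + 3\right)\right)^{2} = \left(3 \left(-1\right)\right)^{2} = \left(-3\right)^{2} = 9$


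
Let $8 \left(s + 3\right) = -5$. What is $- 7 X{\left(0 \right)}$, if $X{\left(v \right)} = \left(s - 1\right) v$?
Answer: $0$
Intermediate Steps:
$s = - \frac{29}{8}$ ($s = -3 + \frac{1}{8} \left(-5\right) = -3 - \frac{5}{8} = - \frac{29}{8} \approx -3.625$)
$X{\left(v \right)} = - \frac{37 v}{8}$ ($X{\left(v \right)} = \left(- \frac{29}{8} - 1\right) v = - \frac{37 v}{8}$)
$- 7 X{\left(0 \right)} = - 7 \left(\left(- \frac{37}{8}\right) 0\right) = \left(-7\right) 0 = 0$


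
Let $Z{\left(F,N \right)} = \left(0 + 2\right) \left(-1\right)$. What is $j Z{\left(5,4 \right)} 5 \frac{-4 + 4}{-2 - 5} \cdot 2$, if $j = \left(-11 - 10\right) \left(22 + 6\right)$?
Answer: $0$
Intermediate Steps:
$Z{\left(F,N \right)} = -2$ ($Z{\left(F,N \right)} = 2 \left(-1\right) = -2$)
$j = -588$ ($j = \left(-21\right) 28 = -588$)
$j Z{\left(5,4 \right)} 5 \frac{-4 + 4}{-2 - 5} \cdot 2 = \left(-588\right) \left(-2\right) 5 \frac{-4 + 4}{-2 - 5} \cdot 2 = 1176 \cdot 5 \frac{0}{-7} \cdot 2 = 1176 \cdot 5 \cdot 0 \left(- \frac{1}{7}\right) 2 = 1176 \cdot 5 \cdot 0 \cdot 2 = 1176 \cdot 0 \cdot 2 = 1176 \cdot 0 = 0$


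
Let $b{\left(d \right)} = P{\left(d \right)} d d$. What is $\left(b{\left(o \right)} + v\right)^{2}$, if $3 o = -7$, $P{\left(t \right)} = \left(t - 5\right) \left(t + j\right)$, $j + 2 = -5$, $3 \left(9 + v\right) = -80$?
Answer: $\frac{745017025}{6561} \approx 1.1355 \cdot 10^{5}$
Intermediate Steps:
$v = - \frac{107}{3}$ ($v = -9 + \frac{1}{3} \left(-80\right) = -9 - \frac{80}{3} = - \frac{107}{3} \approx -35.667$)
$j = -7$ ($j = -2 - 5 = -7$)
$P{\left(t \right)} = \left(-7 + t\right) \left(-5 + t\right)$ ($P{\left(t \right)} = \left(t - 5\right) \left(t - 7\right) = \left(-5 + t\right) \left(-7 + t\right) = \left(-7 + t\right) \left(-5 + t\right)$)
$o = - \frac{7}{3}$ ($o = \frac{1}{3} \left(-7\right) = - \frac{7}{3} \approx -2.3333$)
$b{\left(d \right)} = d^{2} \left(35 + d^{2} - 12 d\right)$ ($b{\left(d \right)} = \left(35 + d^{2} - 12 d\right) d d = d \left(35 + d^{2} - 12 d\right) d = d^{2} \left(35 + d^{2} - 12 d\right)$)
$\left(b{\left(o \right)} + v\right)^{2} = \left(\left(- \frac{7}{3}\right)^{2} \left(35 + \left(- \frac{7}{3}\right)^{2} - -28\right) - \frac{107}{3}\right)^{2} = \left(\frac{49 \left(35 + \frac{49}{9} + 28\right)}{9} - \frac{107}{3}\right)^{2} = \left(\frac{49}{9} \cdot \frac{616}{9} - \frac{107}{3}\right)^{2} = \left(\frac{30184}{81} - \frac{107}{3}\right)^{2} = \left(\frac{27295}{81}\right)^{2} = \frac{745017025}{6561}$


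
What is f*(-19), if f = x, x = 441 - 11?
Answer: -8170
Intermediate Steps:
x = 430
f = 430
f*(-19) = 430*(-19) = -8170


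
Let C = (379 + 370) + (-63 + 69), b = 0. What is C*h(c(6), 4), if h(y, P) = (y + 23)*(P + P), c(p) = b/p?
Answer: 138920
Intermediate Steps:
C = 755 (C = 749 + 6 = 755)
c(p) = 0 (c(p) = 0/p = 0)
h(y, P) = 2*P*(23 + y) (h(y, P) = (23 + y)*(2*P) = 2*P*(23 + y))
C*h(c(6), 4) = 755*(2*4*(23 + 0)) = 755*(2*4*23) = 755*184 = 138920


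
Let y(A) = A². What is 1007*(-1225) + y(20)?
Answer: -1233175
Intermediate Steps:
1007*(-1225) + y(20) = 1007*(-1225) + 20² = -1233575 + 400 = -1233175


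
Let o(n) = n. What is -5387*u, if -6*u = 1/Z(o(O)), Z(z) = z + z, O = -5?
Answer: -5387/60 ≈ -89.783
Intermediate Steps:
Z(z) = 2*z
u = 1/60 (u = -1/(6*(2*(-5))) = -⅙/(-10) = -⅙*(-⅒) = 1/60 ≈ 0.016667)
-5387*u = -5387*1/60 = -5387/60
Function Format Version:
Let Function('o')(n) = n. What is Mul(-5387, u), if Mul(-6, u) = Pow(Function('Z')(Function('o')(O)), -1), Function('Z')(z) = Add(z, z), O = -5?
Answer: Rational(-5387, 60) ≈ -89.783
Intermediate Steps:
Function('Z')(z) = Mul(2, z)
u = Rational(1, 60) (u = Mul(Rational(-1, 6), Pow(Mul(2, -5), -1)) = Mul(Rational(-1, 6), Pow(-10, -1)) = Mul(Rational(-1, 6), Rational(-1, 10)) = Rational(1, 60) ≈ 0.016667)
Mul(-5387, u) = Mul(-5387, Rational(1, 60)) = Rational(-5387, 60)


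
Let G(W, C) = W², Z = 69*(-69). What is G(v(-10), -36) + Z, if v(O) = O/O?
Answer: -4760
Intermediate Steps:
v(O) = 1
Z = -4761
G(v(-10), -36) + Z = 1² - 4761 = 1 - 4761 = -4760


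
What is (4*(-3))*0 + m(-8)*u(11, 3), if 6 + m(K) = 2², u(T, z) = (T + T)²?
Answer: -968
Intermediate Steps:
u(T, z) = 4*T² (u(T, z) = (2*T)² = 4*T²)
m(K) = -2 (m(K) = -6 + 2² = -6 + 4 = -2)
(4*(-3))*0 + m(-8)*u(11, 3) = (4*(-3))*0 - 8*11² = -12*0 - 8*121 = 0 - 2*484 = 0 - 968 = -968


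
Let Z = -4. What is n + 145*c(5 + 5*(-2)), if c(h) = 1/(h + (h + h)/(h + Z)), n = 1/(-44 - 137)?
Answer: -47248/1267 ≈ -37.291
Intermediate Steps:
n = -1/181 (n = 1/(-181) = -1/181 ≈ -0.0055249)
c(h) = 1/(h + 2*h/(-4 + h)) (c(h) = 1/(h + (h + h)/(h - 4)) = 1/(h + (2*h)/(-4 + h)) = 1/(h + 2*h/(-4 + h)))
n + 145*c(5 + 5*(-2)) = -1/181 + 145*((-4 + (5 + 5*(-2)))/((5 + 5*(-2))*(-2 + (5 + 5*(-2))))) = -1/181 + 145*((-4 + (5 - 10))/((5 - 10)*(-2 + (5 - 10)))) = -1/181 + 145*((-4 - 5)/((-5)*(-2 - 5))) = -1/181 + 145*(-⅕*(-9)/(-7)) = -1/181 + 145*(-⅕*(-⅐)*(-9)) = -1/181 + 145*(-9/35) = -1/181 - 261/7 = -47248/1267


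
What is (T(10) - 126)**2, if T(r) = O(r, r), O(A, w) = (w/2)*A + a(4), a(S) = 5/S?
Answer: 89401/16 ≈ 5587.6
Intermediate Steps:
O(A, w) = 5/4 + A*w/2 (O(A, w) = (w/2)*A + 5/4 = A*w/2 + 5/4 = 5/4 + A*w/2)
T(r) = 5/4 + r**2/2 (T(r) = 5/4 + r*r/2 = 5/4 + r**2/2)
(T(10) - 126)**2 = ((5/4 + (1/2)*10**2) - 126)**2 = ((5/4 + (1/2)*100) - 126)**2 = ((5/4 + 50) - 126)**2 = (205/4 - 126)**2 = (-299/4)**2 = 89401/16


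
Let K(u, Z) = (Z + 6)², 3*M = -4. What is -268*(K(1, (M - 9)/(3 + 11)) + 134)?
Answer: -19109539/441 ≈ -43332.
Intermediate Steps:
M = -4/3 (M = (⅓)*(-4) = -4/3 ≈ -1.3333)
K(u, Z) = (6 + Z)²
-268*(K(1, (M - 9)/(3 + 11)) + 134) = -268*((6 + (-4/3 - 9)/(3 + 11))² + 134) = -268*((6 - 31/3/14)² + 134) = -268*((6 - 31/3*1/14)² + 134) = -268*((6 - 31/42)² + 134) = -268*((221/42)² + 134) = -268*(48841/1764 + 134) = -268*285217/1764 = -19109539/441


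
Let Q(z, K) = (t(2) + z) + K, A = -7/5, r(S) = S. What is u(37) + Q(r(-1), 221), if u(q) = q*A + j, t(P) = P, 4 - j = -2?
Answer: 881/5 ≈ 176.20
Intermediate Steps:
j = 6 (j = 4 - 1*(-2) = 4 + 2 = 6)
A = -7/5 (A = -7*⅕ = -7/5 ≈ -1.4000)
Q(z, K) = 2 + K + z (Q(z, K) = (2 + z) + K = 2 + K + z)
u(q) = 6 - 7*q/5 (u(q) = q*(-7/5) + 6 = -7*q/5 + 6 = 6 - 7*q/5)
u(37) + Q(r(-1), 221) = (6 - 7/5*37) + (2 + 221 - 1) = (6 - 259/5) + 222 = -229/5 + 222 = 881/5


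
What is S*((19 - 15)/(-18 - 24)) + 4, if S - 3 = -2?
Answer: 82/21 ≈ 3.9048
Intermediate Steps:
S = 1 (S = 3 - 2 = 1)
S*((19 - 15)/(-18 - 24)) + 4 = 1*((19 - 15)/(-18 - 24)) + 4 = 1*(4/(-42)) + 4 = 1*(4*(-1/42)) + 4 = 1*(-2/21) + 4 = -2/21 + 4 = 82/21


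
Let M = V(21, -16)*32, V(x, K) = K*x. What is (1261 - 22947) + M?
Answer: -32438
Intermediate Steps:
M = -10752 (M = -16*21*32 = -336*32 = -10752)
(1261 - 22947) + M = (1261 - 22947) - 10752 = -21686 - 10752 = -32438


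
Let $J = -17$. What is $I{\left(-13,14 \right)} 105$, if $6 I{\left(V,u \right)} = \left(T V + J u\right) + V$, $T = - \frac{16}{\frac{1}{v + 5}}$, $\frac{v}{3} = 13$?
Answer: $\frac{311535}{2} \approx 1.5577 \cdot 10^{5}$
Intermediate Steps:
$v = 39$ ($v = 3 \cdot 13 = 39$)
$T = -704$ ($T = - \frac{16}{\frac{1}{39 + 5}} = - \frac{16}{\frac{1}{44}} = - 16 \frac{1}{\frac{1}{44}} = \left(-16\right) 44 = -704$)
$I{\left(V,u \right)} = - \frac{703 V}{6} - \frac{17 u}{6}$ ($I{\left(V,u \right)} = \frac{\left(- 704 V - 17 u\right) + V}{6} = \frac{- 703 V - 17 u}{6} = - \frac{703 V}{6} - \frac{17 u}{6}$)
$I{\left(-13,14 \right)} 105 = \left(\left(- \frac{703}{6}\right) \left(-13\right) - \frac{119}{3}\right) 105 = \left(\frac{9139}{6} - \frac{119}{3}\right) 105 = \frac{2967}{2} \cdot 105 = \frac{311535}{2}$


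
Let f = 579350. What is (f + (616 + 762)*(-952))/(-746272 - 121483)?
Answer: 732506/867755 ≈ 0.84414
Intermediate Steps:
(f + (616 + 762)*(-952))/(-746272 - 121483) = (579350 + (616 + 762)*(-952))/(-746272 - 121483) = (579350 + 1378*(-952))/(-867755) = (579350 - 1311856)*(-1/867755) = -732506*(-1/867755) = 732506/867755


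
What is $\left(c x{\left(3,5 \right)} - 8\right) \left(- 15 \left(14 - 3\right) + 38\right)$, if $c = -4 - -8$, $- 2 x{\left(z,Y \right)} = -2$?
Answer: $508$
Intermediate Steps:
$x{\left(z,Y \right)} = 1$ ($x{\left(z,Y \right)} = \left(- \frac{1}{2}\right) \left(-2\right) = 1$)
$c = 4$ ($c = -4 + 8 = 4$)
$\left(c x{\left(3,5 \right)} - 8\right) \left(- 15 \left(14 - 3\right) + 38\right) = \left(4 \cdot 1 - 8\right) \left(- 15 \left(14 - 3\right) + 38\right) = \left(4 - 8\right) \left(\left(-15\right) 11 + 38\right) = - 4 \left(-165 + 38\right) = \left(-4\right) \left(-127\right) = 508$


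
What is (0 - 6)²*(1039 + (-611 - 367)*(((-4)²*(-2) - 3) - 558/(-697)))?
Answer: 865323684/697 ≈ 1.2415e+6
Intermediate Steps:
(0 - 6)²*(1039 + (-611 - 367)*(((-4)²*(-2) - 3) - 558/(-697))) = (-6)²*(1039 - 978*((16*(-2) - 3) - 558*(-1/697))) = 36*(1039 - 978*((-32 - 3) + 558/697)) = 36*(1039 - 978*(-35 + 558/697)) = 36*(1039 - 978*(-23837/697)) = 36*(1039 + 23312586/697) = 36*(24036769/697) = 865323684/697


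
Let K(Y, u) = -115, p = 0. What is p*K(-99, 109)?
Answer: 0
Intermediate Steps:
p*K(-99, 109) = 0*(-115) = 0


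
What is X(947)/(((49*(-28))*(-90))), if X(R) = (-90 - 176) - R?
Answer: -1213/123480 ≈ -0.0098235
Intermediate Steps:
X(R) = -266 - R
X(947)/(((49*(-28))*(-90))) = (-266 - 1*947)/(((49*(-28))*(-90))) = (-266 - 947)/((-1372*(-90))) = -1213/123480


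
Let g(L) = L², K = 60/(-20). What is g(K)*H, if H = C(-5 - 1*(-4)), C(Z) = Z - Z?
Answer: 0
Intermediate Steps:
C(Z) = 0
H = 0
K = -3 (K = 60*(-1/20) = -3)
g(K)*H = (-3)²*0 = 9*0 = 0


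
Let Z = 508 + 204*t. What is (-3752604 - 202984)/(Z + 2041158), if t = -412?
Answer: -152138/75293 ≈ -2.0206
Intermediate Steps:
Z = -83540 (Z = 508 + 204*(-412) = 508 - 84048 = -83540)
(-3752604 - 202984)/(Z + 2041158) = (-3752604 - 202984)/(-83540 + 2041158) = -3955588/1957618 = -3955588*1/1957618 = -152138/75293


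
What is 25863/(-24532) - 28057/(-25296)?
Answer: 8515969/155140368 ≈ 0.054892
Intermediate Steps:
25863/(-24532) - 28057/(-25296) = 25863*(-1/24532) - 28057*(-1/25296) = -25863/24532 + 28057/25296 = 8515969/155140368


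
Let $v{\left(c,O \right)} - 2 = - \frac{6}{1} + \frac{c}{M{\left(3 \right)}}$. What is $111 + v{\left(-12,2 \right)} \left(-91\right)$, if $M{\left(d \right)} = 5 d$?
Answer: $\frac{2739}{5} \approx 547.8$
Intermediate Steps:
$v{\left(c,O \right)} = -4 + \frac{c}{15}$ ($v{\left(c,O \right)} = 2 + \left(- \frac{6}{1} + \frac{c}{5 \cdot 3}\right) = 2 + \left(\left(-6\right) 1 + \frac{c}{15}\right) = 2 + \left(-6 + c \frac{1}{15}\right) = 2 + \left(-6 + \frac{c}{15}\right) = -4 + \frac{c}{15}$)
$111 + v{\left(-12,2 \right)} \left(-91\right) = 111 + \left(-4 + \frac{1}{15} \left(-12\right)\right) \left(-91\right) = 111 + \left(-4 - \frac{4}{5}\right) \left(-91\right) = 111 - - \frac{2184}{5} = 111 + \frac{2184}{5} = \frac{2739}{5}$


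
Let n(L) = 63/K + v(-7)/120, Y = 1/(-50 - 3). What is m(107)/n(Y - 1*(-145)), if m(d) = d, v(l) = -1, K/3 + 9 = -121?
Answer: -33384/53 ≈ -629.89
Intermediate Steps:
K = -390 (K = -27 + 3*(-121) = -27 - 363 = -390)
Y = -1/53 (Y = 1/(-53) = -1/53 ≈ -0.018868)
n(L) = -53/312 (n(L) = 63/(-390) - 1/120 = 63*(-1/390) - 1*1/120 = -21/130 - 1/120 = -53/312)
m(107)/n(Y - 1*(-145)) = 107/(-53/312) = 107*(-312/53) = -33384/53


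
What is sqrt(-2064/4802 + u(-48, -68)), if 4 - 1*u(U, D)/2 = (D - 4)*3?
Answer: 4*sqrt(65963)/49 ≈ 20.966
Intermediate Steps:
u(U, D) = 32 - 6*D (u(U, D) = 8 - 2*(D - 4)*3 = 8 - 2*(-4 + D)*3 = 8 - 2*(-12 + 3*D) = 8 + (24 - 6*D) = 32 - 6*D)
sqrt(-2064/4802 + u(-48, -68)) = sqrt(-2064/4802 + (32 - 6*(-68))) = sqrt(-2064*1/4802 + (32 + 408)) = sqrt(-1032/2401 + 440) = sqrt(1055408/2401) = 4*sqrt(65963)/49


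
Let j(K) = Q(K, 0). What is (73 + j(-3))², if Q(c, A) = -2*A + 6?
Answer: 6241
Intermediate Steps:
Q(c, A) = 6 - 2*A
j(K) = 6 (j(K) = 6 - 2*0 = 6 + 0 = 6)
(73 + j(-3))² = (73 + 6)² = 79² = 6241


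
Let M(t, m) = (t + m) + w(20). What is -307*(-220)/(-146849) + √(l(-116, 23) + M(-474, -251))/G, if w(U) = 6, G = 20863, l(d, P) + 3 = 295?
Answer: -67540/146849 + I*√427/20863 ≈ -0.45993 + 0.00099046*I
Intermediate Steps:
l(d, P) = 292 (l(d, P) = -3 + 295 = 292)
M(t, m) = 6 + m + t (M(t, m) = (t + m) + 6 = (m + t) + 6 = 6 + m + t)
-307*(-220)/(-146849) + √(l(-116, 23) + M(-474, -251))/G = -307*(-220)/(-146849) + √(292 + (6 - 251 - 474))/20863 = 67540*(-1/146849) + √(292 - 719)*(1/20863) = -67540/146849 + √(-427)*(1/20863) = -67540/146849 + (I*√427)*(1/20863) = -67540/146849 + I*√427/20863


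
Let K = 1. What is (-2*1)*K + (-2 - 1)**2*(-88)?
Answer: -794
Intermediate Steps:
(-2*1)*K + (-2 - 1)**2*(-88) = -2*1*1 + (-2 - 1)**2*(-88) = -2*1 + (-3)**2*(-88) = -2 + 9*(-88) = -2 - 792 = -794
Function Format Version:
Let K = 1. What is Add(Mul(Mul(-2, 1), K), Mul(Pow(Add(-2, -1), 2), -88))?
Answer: -794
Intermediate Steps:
Add(Mul(Mul(-2, 1), K), Mul(Pow(Add(-2, -1), 2), -88)) = Add(Mul(Mul(-2, 1), 1), Mul(Pow(Add(-2, -1), 2), -88)) = Add(Mul(-2, 1), Mul(Pow(-3, 2), -88)) = Add(-2, Mul(9, -88)) = Add(-2, -792) = -794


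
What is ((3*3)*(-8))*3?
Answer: -216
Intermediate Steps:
((3*3)*(-8))*3 = (9*(-8))*3 = -72*3 = -216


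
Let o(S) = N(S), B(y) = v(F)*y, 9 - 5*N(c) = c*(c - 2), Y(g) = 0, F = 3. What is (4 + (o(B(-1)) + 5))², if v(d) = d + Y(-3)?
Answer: 1521/25 ≈ 60.840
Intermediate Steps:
v(d) = d (v(d) = d + 0 = d)
N(c) = 9/5 - c*(-2 + c)/5 (N(c) = 9/5 - c*(c - 2)/5 = 9/5 - c*(-2 + c)/5)
B(y) = 3*y
o(S) = 9/5 - S²/5 + 2*S/5
(4 + (o(B(-1)) + 5))² = (4 + ((9/5 - (3*(-1))²/5 + 2*(3*(-1))/5) + 5))² = (4 + ((9/5 - ⅕*(-3)² + (⅖)*(-3)) + 5))² = (4 + ((9/5 - ⅕*9 - 6/5) + 5))² = (4 + ((9/5 - 9/5 - 6/5) + 5))² = (4 + (-6/5 + 5))² = (4 + 19/5)² = (39/5)² = 1521/25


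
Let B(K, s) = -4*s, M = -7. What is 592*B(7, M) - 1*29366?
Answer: -12790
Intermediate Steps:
592*B(7, M) - 1*29366 = 592*(-4*(-7)) - 1*29366 = 592*28 - 29366 = 16576 - 29366 = -12790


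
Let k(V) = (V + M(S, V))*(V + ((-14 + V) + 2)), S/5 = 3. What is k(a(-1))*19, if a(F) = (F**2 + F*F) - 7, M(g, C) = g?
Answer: -4180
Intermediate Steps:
S = 15 (S = 5*3 = 15)
a(F) = -7 + 2*F**2 (a(F) = (F**2 + F**2) - 7 = 2*F**2 - 7 = -7 + 2*F**2)
k(V) = (-12 + 2*V)*(15 + V) (k(V) = (V + 15)*(V + ((-14 + V) + 2)) = (15 + V)*(V + (-12 + V)) = (15 + V)*(-12 + 2*V) = (-12 + 2*V)*(15 + V))
k(a(-1))*19 = (-180 + 2*(-7 + 2*(-1)**2)**2 + 18*(-7 + 2*(-1)**2))*19 = (-180 + 2*(-7 + 2*1)**2 + 18*(-7 + 2*1))*19 = (-180 + 2*(-7 + 2)**2 + 18*(-7 + 2))*19 = (-180 + 2*(-5)**2 + 18*(-5))*19 = (-180 + 2*25 - 90)*19 = (-180 + 50 - 90)*19 = -220*19 = -4180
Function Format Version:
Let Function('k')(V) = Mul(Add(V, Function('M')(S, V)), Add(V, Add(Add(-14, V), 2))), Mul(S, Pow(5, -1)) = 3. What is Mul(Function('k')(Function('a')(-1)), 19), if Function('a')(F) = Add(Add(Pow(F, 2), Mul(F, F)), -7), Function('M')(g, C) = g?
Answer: -4180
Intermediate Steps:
S = 15 (S = Mul(5, 3) = 15)
Function('a')(F) = Add(-7, Mul(2, Pow(F, 2))) (Function('a')(F) = Add(Add(Pow(F, 2), Pow(F, 2)), -7) = Add(Mul(2, Pow(F, 2)), -7) = Add(-7, Mul(2, Pow(F, 2))))
Function('k')(V) = Mul(Add(-12, Mul(2, V)), Add(15, V)) (Function('k')(V) = Mul(Add(V, 15), Add(V, Add(Add(-14, V), 2))) = Mul(Add(15, V), Add(V, Add(-12, V))) = Mul(Add(15, V), Add(-12, Mul(2, V))) = Mul(Add(-12, Mul(2, V)), Add(15, V)))
Mul(Function('k')(Function('a')(-1)), 19) = Mul(Add(-180, Mul(2, Pow(Add(-7, Mul(2, Pow(-1, 2))), 2)), Mul(18, Add(-7, Mul(2, Pow(-1, 2))))), 19) = Mul(Add(-180, Mul(2, Pow(Add(-7, Mul(2, 1)), 2)), Mul(18, Add(-7, Mul(2, 1)))), 19) = Mul(Add(-180, Mul(2, Pow(Add(-7, 2), 2)), Mul(18, Add(-7, 2))), 19) = Mul(Add(-180, Mul(2, Pow(-5, 2)), Mul(18, -5)), 19) = Mul(Add(-180, Mul(2, 25), -90), 19) = Mul(Add(-180, 50, -90), 19) = Mul(-220, 19) = -4180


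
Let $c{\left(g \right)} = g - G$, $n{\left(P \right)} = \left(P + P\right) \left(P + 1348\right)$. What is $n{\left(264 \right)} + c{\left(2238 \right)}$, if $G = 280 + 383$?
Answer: $852711$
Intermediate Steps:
$n{\left(P \right)} = 2 P \left(1348 + P\right)$
$G = 663$
$c{\left(g \right)} = -663 + g$ ($c{\left(g \right)} = g - 663 = -663 + g$)
$n{\left(264 \right)} + c{\left(2238 \right)} = 2 \cdot 264 \left(1348 + 264\right) + \left(-663 + 2238\right) = 2 \cdot 264 \cdot 1612 + 1575 = 851136 + 1575 = 852711$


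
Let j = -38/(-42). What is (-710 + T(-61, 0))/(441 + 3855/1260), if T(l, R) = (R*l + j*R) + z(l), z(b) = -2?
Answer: -59808/37301 ≈ -1.6034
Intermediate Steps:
j = 19/21 (j = -38*(-1/42) = 19/21 ≈ 0.90476)
T(l, R) = -2 + 19*R/21 + R*l (T(l, R) = (R*l + 19*R/21) - 2 = (19*R/21 + R*l) - 2 = -2 + 19*R/21 + R*l)
(-710 + T(-61, 0))/(441 + 3855/1260) = (-710 + (-2 + (19/21)*0 + 0*(-61)))/(441 + 3855/1260) = (-710 + (-2 + 0 + 0))/(441 + 3855*(1/1260)) = (-710 - 2)/(441 + 257/84) = -712/37301/84 = -712*84/37301 = -59808/37301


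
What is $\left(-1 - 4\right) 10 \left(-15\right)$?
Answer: $750$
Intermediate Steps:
$\left(-1 - 4\right) 10 \left(-15\right) = \left(-5\right) 10 \left(-15\right) = \left(-50\right) \left(-15\right) = 750$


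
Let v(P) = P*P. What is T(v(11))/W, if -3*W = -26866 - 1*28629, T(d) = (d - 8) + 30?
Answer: 39/5045 ≈ 0.0077304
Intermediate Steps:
v(P) = P²
T(d) = 22 + d (T(d) = (-8 + d) + 30 = 22 + d)
W = 55495/3 (W = -(-26866 - 1*28629)/3 = -(-26866 - 28629)/3 = -⅓*(-55495) = 55495/3 ≈ 18498.)
T(v(11))/W = (22 + 11²)/(55495/3) = (22 + 121)*(3/55495) = 143*(3/55495) = 39/5045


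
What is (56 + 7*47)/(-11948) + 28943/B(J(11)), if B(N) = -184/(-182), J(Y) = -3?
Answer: 1966797644/68701 ≈ 28628.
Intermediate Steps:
B(N) = 92/91 (B(N) = -184*(-1/182) = 92/91)
(56 + 7*47)/(-11948) + 28943/B(J(11)) = (56 + 7*47)/(-11948) + 28943/(92/91) = (56 + 329)*(-1/11948) + 28943*(91/92) = 385*(-1/11948) + 2633813/92 = -385/11948 + 2633813/92 = 1966797644/68701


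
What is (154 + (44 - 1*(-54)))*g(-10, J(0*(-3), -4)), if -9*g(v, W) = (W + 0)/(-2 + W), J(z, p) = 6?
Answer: -42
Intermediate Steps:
g(v, W) = -W/(9*(-2 + W)) (g(v, W) = -(W + 0)/(9*(-2 + W)) = -W/(9*(-2 + W)))
(154 + (44 - 1*(-54)))*g(-10, J(0*(-3), -4)) = (154 + (44 - 1*(-54)))*(-1*6/(-18 + 9*6)) = (154 + (44 + 54))*(-1*6/(-18 + 54)) = (154 + 98)*(-1*6/36) = 252*(-1*6*1/36) = 252*(-⅙) = -42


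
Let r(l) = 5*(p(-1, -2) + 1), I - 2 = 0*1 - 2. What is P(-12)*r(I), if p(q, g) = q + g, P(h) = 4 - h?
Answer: -160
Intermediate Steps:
p(q, g) = g + q
I = 0 (I = 2 + (0*1 - 2) = 2 + (0 - 2) = 2 - 2 = 0)
r(l) = -10 (r(l) = 5*((-2 - 1) + 1) = 5*(-3 + 1) = 5*(-2) = -10)
P(-12)*r(I) = (4 - 1*(-12))*(-10) = (4 + 12)*(-10) = 16*(-10) = -160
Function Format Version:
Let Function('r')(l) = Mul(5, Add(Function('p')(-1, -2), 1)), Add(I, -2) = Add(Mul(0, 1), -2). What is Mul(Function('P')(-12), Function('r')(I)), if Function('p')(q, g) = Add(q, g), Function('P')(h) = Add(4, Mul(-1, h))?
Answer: -160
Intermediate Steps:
Function('p')(q, g) = Add(g, q)
I = 0 (I = Add(2, Add(Mul(0, 1), -2)) = Add(2, Add(0, -2)) = Add(2, -2) = 0)
Function('r')(l) = -10 (Function('r')(l) = Mul(5, Add(Add(-2, -1), 1)) = Mul(5, Add(-3, 1)) = Mul(5, -2) = -10)
Mul(Function('P')(-12), Function('r')(I)) = Mul(Add(4, Mul(-1, -12)), -10) = Mul(Add(4, 12), -10) = Mul(16, -10) = -160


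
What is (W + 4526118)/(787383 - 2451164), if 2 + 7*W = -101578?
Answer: -31581246/11646467 ≈ -2.7117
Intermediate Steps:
W = -101580/7 (W = -2/7 + (1/7)*(-101578) = -2/7 - 101578/7 = -101580/7 ≈ -14511.)
(W + 4526118)/(787383 - 2451164) = (-101580/7 + 4526118)/(787383 - 2451164) = (31581246/7)/(-1663781) = (31581246/7)*(-1/1663781) = -31581246/11646467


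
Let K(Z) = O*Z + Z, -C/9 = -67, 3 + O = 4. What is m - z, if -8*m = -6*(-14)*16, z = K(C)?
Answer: -1374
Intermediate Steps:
O = 1 (O = -3 + 4 = 1)
C = 603 (C = -9*(-67) = 603)
K(Z) = 2*Z (K(Z) = 1*Z + Z = Z + Z = 2*Z)
z = 1206 (z = 2*603 = 1206)
m = -168 (m = -(-6*(-14))*16/8 = -21*16/2 = -1/8*1344 = -168)
m - z = -168 - 1*1206 = -168 - 1206 = -1374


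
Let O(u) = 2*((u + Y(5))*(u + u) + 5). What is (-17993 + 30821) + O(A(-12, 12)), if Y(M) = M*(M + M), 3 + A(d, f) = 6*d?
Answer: 20338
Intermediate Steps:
A(d, f) = -3 + 6*d
Y(M) = 2*M² (Y(M) = M*(2*M) = 2*M²)
O(u) = 10 + 4*u*(50 + u) (O(u) = 2*((u + 2*5²)*(u + u) + 5) = 2*((u + 2*25)*(2*u) + 5) = 2*((u + 50)*(2*u) + 5) = 2*((50 + u)*(2*u) + 5) = 2*(2*u*(50 + u) + 5) = 2*(5 + 2*u*(50 + u)) = 10 + 4*u*(50 + u))
(-17993 + 30821) + O(A(-12, 12)) = (-17993 + 30821) + (10 + 4*(-3 + 6*(-12))² + 200*(-3 + 6*(-12))) = 12828 + (10 + 4*(-3 - 72)² + 200*(-3 - 72)) = 12828 + (10 + 4*(-75)² + 200*(-75)) = 12828 + (10 + 4*5625 - 15000) = 12828 + (10 + 22500 - 15000) = 12828 + 7510 = 20338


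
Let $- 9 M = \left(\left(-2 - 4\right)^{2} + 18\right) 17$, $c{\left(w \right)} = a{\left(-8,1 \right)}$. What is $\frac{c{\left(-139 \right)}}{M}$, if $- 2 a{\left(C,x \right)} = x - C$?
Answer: $\frac{3}{68} \approx 0.044118$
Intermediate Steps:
$a{\left(C,x \right)} = \frac{C}{2} - \frac{x}{2}$ ($a{\left(C,x \right)} = - \frac{x - C}{2} = \frac{C}{2} - \frac{x}{2}$)
$c{\left(w \right)} = - \frac{9}{2}$ ($c{\left(w \right)} = \frac{1}{2} \left(-8\right) - \frac{1}{2} = -4 - \frac{1}{2} = - \frac{9}{2}$)
$M = -102$ ($M = - \frac{\left(\left(-2 - 4\right)^{2} + 18\right) 17}{9} = - \frac{\left(\left(-6\right)^{2} + 18\right) 17}{9} = - \frac{\left(36 + 18\right) 17}{9} = - \frac{54 \cdot 17}{9} = \left(- \frac{1}{9}\right) 918 = -102$)
$\frac{c{\left(-139 \right)}}{M} = - \frac{9}{2 \left(-102\right)} = \left(- \frac{9}{2}\right) \left(- \frac{1}{102}\right) = \frac{3}{68}$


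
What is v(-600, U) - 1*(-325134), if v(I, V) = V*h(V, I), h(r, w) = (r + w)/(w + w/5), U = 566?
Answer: 58528931/180 ≈ 3.2516e+5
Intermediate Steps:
h(r, w) = 5*(r + w)/(6*w) (h(r, w) = (r + w)/(w + w*(⅕)) = (r + w)/(w + w/5) = (r + w)/((6*w/5)) = (r + w)*(5/(6*w)) = 5*(r + w)/(6*w))
v(I, V) = 5*V*(I + V)/(6*I) (v(I, V) = V*(5*(V + I)/(6*I)) = V*(5*(I + V)/(6*I)) = 5*V*(I + V)/(6*I))
v(-600, U) - 1*(-325134) = (⅚)*566*(-600 + 566)/(-600) - 1*(-325134) = (⅚)*566*(-1/600)*(-34) + 325134 = 4811/180 + 325134 = 58528931/180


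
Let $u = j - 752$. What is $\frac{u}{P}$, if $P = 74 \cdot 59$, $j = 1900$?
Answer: $\frac{574}{2183} \approx 0.26294$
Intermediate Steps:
$u = 1148$ ($u = 1900 - 752 = 1148$)
$P = 4366$
$\frac{u}{P} = \frac{1148}{4366} = 1148 \cdot \frac{1}{4366} = \frac{574}{2183}$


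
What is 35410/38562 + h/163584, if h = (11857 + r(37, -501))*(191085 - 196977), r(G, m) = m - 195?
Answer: -35139836257/87612864 ≈ -401.08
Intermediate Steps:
r(G, m) = -195 + m
h = -65760612 (h = (11857 + (-195 - 501))*(191085 - 196977) = (11857 - 696)*(-5892) = 11161*(-5892) = -65760612)
35410/38562 + h/163584 = 35410/38562 - 65760612/163584 = 35410*(1/38562) - 65760612*1/163584 = 17705/19281 - 5480051/13632 = -35139836257/87612864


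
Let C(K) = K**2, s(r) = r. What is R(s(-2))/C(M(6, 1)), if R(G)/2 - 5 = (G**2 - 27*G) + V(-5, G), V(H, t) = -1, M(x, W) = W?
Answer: 124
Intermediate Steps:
R(G) = 8 - 54*G + 2*G**2 (R(G) = 10 + 2*((G**2 - 27*G) - 1) = 10 + 2*(-1 + G**2 - 27*G) = 10 + (-2 - 54*G + 2*G**2) = 8 - 54*G + 2*G**2)
R(s(-2))/C(M(6, 1)) = (8 - 54*(-2) + 2*(-2)**2)/(1**2) = (8 + 108 + 2*4)/1 = (8 + 108 + 8)*1 = 124*1 = 124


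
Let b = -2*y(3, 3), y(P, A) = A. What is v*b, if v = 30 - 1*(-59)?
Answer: -534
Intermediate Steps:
v = 89 (v = 30 + 59 = 89)
b = -6 (b = -2*3 = -6)
v*b = 89*(-6) = -534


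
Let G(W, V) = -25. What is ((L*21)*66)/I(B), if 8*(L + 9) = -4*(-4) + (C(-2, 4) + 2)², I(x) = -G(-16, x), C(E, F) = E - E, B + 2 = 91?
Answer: -9009/25 ≈ -360.36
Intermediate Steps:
B = 89 (B = -2 + 91 = 89)
C(E, F) = 0
I(x) = 25 (I(x) = -1*(-25) = 25)
L = -13/2 (L = -9 + (-4*(-4) + (0 + 2)²)/8 = -9 + (16 + 2²)/8 = -9 + (16 + 4)/8 = -9 + (⅛)*20 = -9 + 5/2 = -13/2 ≈ -6.5000)
((L*21)*66)/I(B) = (-13/2*21*66)/25 = -273/2*66*(1/25) = -9009*1/25 = -9009/25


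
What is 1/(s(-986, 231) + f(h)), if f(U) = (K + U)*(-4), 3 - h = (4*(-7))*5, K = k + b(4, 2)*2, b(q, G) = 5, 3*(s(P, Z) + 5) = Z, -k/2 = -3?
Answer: -1/564 ≈ -0.0017731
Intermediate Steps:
k = 6 (k = -2*(-3) = 6)
s(P, Z) = -5 + Z/3
K = 16 (K = 6 + 5*2 = 6 + 10 = 16)
h = 143 (h = 3 - 4*(-7)*5 = 3 - (-28)*5 = 3 - 1*(-140) = 3 + 140 = 143)
f(U) = -64 - 4*U (f(U) = (16 + U)*(-4) = -64 - 4*U)
1/(s(-986, 231) + f(h)) = 1/((-5 + (⅓)*231) + (-64 - 4*143)) = 1/((-5 + 77) + (-64 - 572)) = 1/(72 - 636) = 1/(-564) = -1/564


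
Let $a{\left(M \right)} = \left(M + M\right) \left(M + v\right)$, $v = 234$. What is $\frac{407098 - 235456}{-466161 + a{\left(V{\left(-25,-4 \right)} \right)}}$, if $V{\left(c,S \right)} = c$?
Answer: $- \frac{171642}{476611} \approx -0.36013$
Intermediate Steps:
$a{\left(M \right)} = 2 M \left(234 + M\right)$ ($a{\left(M \right)} = \left(M + M\right) \left(M + 234\right) = 2 M \left(234 + M\right)$)
$\frac{407098 - 235456}{-466161 + a{\left(V{\left(-25,-4 \right)} \right)}} = \frac{407098 - 235456}{-466161 + 2 \left(-25\right) \left(234 - 25\right)} = \frac{171642}{-466161 + 2 \left(-25\right) 209} = \frac{171642}{-466161 - 10450} = \frac{171642}{-476611} = 171642 \left(- \frac{1}{476611}\right) = - \frac{171642}{476611}$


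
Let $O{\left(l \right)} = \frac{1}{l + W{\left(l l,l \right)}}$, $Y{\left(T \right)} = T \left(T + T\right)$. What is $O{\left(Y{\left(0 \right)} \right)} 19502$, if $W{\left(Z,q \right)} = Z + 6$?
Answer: $\frac{9751}{3} \approx 3250.3$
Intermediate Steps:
$W{\left(Z,q \right)} = 6 + Z$
$Y{\left(T \right)} = 2 T^{2}$ ($Y{\left(T \right)} = T 2 T = 2 T^{2}$)
$O{\left(l \right)} = \frac{1}{6 + l + l^{2}}$ ($O{\left(l \right)} = \frac{1}{l + \left(6 + l l\right)} = \frac{1}{l + \left(6 + l^{2}\right)} = \frac{1}{6 + l + l^{2}}$)
$O{\left(Y{\left(0 \right)} \right)} 19502 = \frac{1}{6 + 2 \cdot 0^{2} + \left(2 \cdot 0^{2}\right)^{2}} \cdot 19502 = \frac{1}{6 + 2 \cdot 0 + \left(2 \cdot 0\right)^{2}} \cdot 19502 = \frac{1}{6 + 0 + 0^{2}} \cdot 19502 = \frac{1}{6 + 0 + 0} \cdot 19502 = \frac{1}{6} \cdot 19502 = \frac{9751}{3}$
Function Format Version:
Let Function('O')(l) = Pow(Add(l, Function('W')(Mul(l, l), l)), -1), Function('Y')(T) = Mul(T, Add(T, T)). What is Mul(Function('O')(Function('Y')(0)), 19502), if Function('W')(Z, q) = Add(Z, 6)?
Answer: Rational(9751, 3) ≈ 3250.3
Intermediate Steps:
Function('W')(Z, q) = Add(6, Z)
Function('Y')(T) = Mul(2, Pow(T, 2)) (Function('Y')(T) = Mul(T, Mul(2, T)) = Mul(2, Pow(T, 2)))
Function('O')(l) = Pow(Add(6, l, Pow(l, 2)), -1) (Function('O')(l) = Pow(Add(l, Add(6, Mul(l, l))), -1) = Pow(Add(l, Add(6, Pow(l, 2))), -1) = Pow(Add(6, l, Pow(l, 2)), -1))
Mul(Function('O')(Function('Y')(0)), 19502) = Mul(Pow(Add(6, Mul(2, Pow(0, 2)), Pow(Mul(2, Pow(0, 2)), 2)), -1), 19502) = Mul(Pow(Add(6, Mul(2, 0), Pow(Mul(2, 0), 2)), -1), 19502) = Mul(Pow(Add(6, 0, Pow(0, 2)), -1), 19502) = Mul(Pow(Add(6, 0, 0), -1), 19502) = Mul(Pow(6, -1), 19502) = Mul(Rational(1, 6), 19502) = Rational(9751, 3)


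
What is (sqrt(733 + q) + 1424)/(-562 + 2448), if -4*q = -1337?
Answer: 712/943 + sqrt(4269)/3772 ≈ 0.77236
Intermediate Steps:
q = 1337/4 (q = -1/4*(-1337) = 1337/4 ≈ 334.25)
(sqrt(733 + q) + 1424)/(-562 + 2448) = (sqrt(733 + 1337/4) + 1424)/(-562 + 2448) = (sqrt(4269/4) + 1424)/1886 = (sqrt(4269)/2 + 1424)*(1/1886) = (1424 + sqrt(4269)/2)*(1/1886) = 712/943 + sqrt(4269)/3772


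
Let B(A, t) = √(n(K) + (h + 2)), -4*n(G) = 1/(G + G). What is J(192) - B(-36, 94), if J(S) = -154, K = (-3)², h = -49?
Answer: -154 - I*√6770/12 ≈ -154.0 - 6.8567*I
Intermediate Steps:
K = 9
n(G) = -1/(8*G) (n(G) = -1/(4*(G + G)) = -1/(2*G)/4 = -1/(8*G))
B(A, t) = I*√6770/12 (B(A, t) = √(-⅛/9 + (-49 + 2)) = √(-⅛*⅑ - 47) = √(-1/72 - 47) = √(-3385/72) = I*√6770/12)
J(192) - B(-36, 94) = -154 - I*√6770/12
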